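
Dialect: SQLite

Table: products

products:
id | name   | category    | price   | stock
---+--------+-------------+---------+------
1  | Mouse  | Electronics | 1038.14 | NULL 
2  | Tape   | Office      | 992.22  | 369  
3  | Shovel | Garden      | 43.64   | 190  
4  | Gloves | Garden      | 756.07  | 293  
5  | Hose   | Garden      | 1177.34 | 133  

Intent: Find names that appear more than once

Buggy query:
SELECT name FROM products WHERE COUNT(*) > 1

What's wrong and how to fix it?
Bug: COUNT(*) is an aggregate and cannot be used in WHERE

Fix: GROUP BY name, then filter groups with HAVING COUNT(*) > 1

Corrected query:
SELECT name FROM products GROUP BY name HAVING COUNT(*) > 1

Result:
(no rows)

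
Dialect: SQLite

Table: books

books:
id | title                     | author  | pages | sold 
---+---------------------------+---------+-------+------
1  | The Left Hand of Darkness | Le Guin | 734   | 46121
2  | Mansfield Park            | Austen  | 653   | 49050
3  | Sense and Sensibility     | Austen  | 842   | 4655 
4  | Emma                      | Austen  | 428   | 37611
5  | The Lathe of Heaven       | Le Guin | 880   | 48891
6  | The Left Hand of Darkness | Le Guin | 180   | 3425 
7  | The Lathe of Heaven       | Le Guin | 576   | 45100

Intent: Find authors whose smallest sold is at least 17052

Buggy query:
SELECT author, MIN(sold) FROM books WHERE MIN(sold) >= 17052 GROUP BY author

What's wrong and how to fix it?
Bug: Aggregates like MIN are computed per group after WHERE runs

Fix: Replace WHERE with HAVING after the GROUP BY

Corrected query:
SELECT author, MIN(sold) FROM books GROUP BY author HAVING MIN(sold) >= 17052

Result:
(no rows)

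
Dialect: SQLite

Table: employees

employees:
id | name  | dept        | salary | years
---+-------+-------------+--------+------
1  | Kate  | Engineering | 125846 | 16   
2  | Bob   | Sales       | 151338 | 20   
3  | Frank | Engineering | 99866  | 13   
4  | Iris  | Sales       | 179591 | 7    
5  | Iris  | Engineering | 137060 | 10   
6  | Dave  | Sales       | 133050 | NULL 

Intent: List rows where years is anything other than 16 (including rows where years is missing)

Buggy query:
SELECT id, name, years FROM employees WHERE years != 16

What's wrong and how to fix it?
Bug: 'years != 16' is unknown when years is NULL, so NULL rows are silently excluded

Fix: Add an explicit OR years IS NULL to include the missing-value rows

Corrected query:
SELECT id, name, years FROM employees WHERE years != 16 OR years IS NULL

Result:
id | name  | years
---+-------+------
2  | Bob   | 20   
3  | Frank | 13   
4  | Iris  | 7    
5  | Iris  | 10   
6  | Dave  | NULL 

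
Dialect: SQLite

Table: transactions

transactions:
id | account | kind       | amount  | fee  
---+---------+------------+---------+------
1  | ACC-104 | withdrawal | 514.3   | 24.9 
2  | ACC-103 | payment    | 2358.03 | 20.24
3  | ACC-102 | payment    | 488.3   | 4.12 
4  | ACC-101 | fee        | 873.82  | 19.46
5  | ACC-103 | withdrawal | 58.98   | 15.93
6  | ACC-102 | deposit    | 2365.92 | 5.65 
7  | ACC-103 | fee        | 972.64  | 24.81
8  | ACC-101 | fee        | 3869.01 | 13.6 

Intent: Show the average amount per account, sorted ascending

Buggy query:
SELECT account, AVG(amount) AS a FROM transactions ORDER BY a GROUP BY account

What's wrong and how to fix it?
Bug: GROUP BY must precede ORDER BY

Fix: Reorder: SELECT … FROM … GROUP BY … ORDER BY …

Corrected query:
SELECT account, AVG(amount) AS a FROM transactions GROUP BY account ORDER BY a

Result:
account | a          
--------+------------
ACC-104 | 514.3      
ACC-103 | 1129.883333
ACC-102 | 1427.11    
ACC-101 | 2371.415   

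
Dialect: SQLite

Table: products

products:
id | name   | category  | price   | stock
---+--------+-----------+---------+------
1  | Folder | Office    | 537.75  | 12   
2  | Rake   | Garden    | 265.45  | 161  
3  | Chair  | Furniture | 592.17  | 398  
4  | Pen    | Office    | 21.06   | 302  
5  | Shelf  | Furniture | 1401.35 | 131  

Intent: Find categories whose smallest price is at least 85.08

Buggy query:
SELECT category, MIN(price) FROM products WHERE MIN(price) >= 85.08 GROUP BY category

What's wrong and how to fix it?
Bug: MIN() in WHERE is a misuse of aggregate

Fix: Use HAVING for the per-group MIN condition

Corrected query:
SELECT category, MIN(price) FROM products GROUP BY category HAVING MIN(price) >= 85.08

Result:
category  | MIN(price)
----------+-----------
Furniture | 592.17    
Garden    | 265.45    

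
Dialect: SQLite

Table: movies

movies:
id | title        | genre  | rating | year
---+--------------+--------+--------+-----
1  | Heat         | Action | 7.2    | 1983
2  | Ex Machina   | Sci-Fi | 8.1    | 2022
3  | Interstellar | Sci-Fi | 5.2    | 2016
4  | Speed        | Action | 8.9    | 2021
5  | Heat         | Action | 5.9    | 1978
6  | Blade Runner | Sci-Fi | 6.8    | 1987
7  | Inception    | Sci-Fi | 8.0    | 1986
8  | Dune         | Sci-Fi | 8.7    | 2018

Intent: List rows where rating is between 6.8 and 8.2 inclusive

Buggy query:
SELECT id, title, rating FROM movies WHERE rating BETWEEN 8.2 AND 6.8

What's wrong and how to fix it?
Bug: The bounds are reversed; BETWEEN a AND b requires a <= b to match anything

Fix: Swap the bounds so the smaller value comes first

Corrected query:
SELECT id, title, rating FROM movies WHERE rating BETWEEN 6.8 AND 8.2

Result:
id | title        | rating
---+--------------+-------
1  | Heat         | 7.2   
2  | Ex Machina   | 8.1   
6  | Blade Runner | 6.8   
7  | Inception    | 8     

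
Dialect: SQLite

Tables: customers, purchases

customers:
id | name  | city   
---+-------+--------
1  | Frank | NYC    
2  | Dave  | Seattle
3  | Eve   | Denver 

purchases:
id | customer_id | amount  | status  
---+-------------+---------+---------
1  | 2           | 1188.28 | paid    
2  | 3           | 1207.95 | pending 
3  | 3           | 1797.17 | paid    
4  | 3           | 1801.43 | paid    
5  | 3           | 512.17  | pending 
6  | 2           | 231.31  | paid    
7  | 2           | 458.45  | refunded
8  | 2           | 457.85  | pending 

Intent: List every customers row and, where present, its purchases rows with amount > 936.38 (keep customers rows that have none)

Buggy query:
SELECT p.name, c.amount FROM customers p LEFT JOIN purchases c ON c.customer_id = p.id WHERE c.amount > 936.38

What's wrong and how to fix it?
Bug: Filtering c.amount in WHERE discards the NULL rows produced by LEFT JOIN, turning it into an inner join

Fix: Put 'c.amount > 936.38' in the JOIN's ON clause instead of WHERE

Corrected query:
SELECT p.name, c.amount FROM customers p LEFT JOIN purchases c ON c.customer_id = p.id AND c.amount > 936.38

Result:
name  | amount 
------+--------
Frank | NULL   
Dave  | 1188.28
Eve   | 1207.95
Eve   | 1797.17
Eve   | 1801.43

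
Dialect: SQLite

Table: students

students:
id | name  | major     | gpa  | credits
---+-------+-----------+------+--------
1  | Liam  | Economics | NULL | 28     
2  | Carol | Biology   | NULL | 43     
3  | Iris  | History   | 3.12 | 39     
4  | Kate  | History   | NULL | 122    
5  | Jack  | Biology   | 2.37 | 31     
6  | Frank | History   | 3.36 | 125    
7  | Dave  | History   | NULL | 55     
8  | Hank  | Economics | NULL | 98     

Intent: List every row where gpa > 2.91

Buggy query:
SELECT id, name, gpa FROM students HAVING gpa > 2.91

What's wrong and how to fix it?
Bug: HAVING filters the output of aggregation, but this query has no GROUP BY and no aggregate functions, so SQLite rejects it (HAVING clause on a non-aggregate query); the condition here is per row

Fix: Use WHERE for row-level filtering

Corrected query:
SELECT id, name, gpa FROM students WHERE gpa > 2.91

Result:
id | name  | gpa 
---+-------+-----
3  | Iris  | 3.12
6  | Frank | 3.36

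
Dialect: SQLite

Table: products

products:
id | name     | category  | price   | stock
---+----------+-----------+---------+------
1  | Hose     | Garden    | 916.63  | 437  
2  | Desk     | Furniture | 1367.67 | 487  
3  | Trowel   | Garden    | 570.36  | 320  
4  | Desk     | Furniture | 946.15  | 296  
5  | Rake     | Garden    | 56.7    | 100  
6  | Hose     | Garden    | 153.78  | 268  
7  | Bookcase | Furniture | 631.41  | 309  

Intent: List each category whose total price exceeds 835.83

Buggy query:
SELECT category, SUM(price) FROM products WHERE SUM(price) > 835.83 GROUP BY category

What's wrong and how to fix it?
Bug: WHERE runs before GROUP BY, so aggregates aren't available there

Fix: Use HAVING (which filters groups after aggregation) instead of WHERE

Corrected query:
SELECT category, SUM(price) FROM products GROUP BY category HAVING SUM(price) > 835.83

Result:
category  | SUM(price)
----------+-----------
Furniture | 2945.23   
Garden    | 1697.47   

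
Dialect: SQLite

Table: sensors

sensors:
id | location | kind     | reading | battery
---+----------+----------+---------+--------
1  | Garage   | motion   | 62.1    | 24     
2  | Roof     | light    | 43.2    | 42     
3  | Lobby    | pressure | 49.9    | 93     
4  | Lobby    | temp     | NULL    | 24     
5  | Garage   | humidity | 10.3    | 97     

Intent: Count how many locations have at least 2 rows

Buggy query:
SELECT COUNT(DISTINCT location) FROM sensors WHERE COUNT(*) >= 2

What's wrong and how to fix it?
Bug: WHERE filters individual rows, not groups, so a group-level COUNT is invalid there

Fix: Use a subquery that GROUPs and filters with HAVING, then count its rows

Corrected query:
SELECT COUNT(*) FROM (SELECT location FROM sensors GROUP BY location HAVING COUNT(*) >= 2)

Result:
COUNT(*)
--------
2       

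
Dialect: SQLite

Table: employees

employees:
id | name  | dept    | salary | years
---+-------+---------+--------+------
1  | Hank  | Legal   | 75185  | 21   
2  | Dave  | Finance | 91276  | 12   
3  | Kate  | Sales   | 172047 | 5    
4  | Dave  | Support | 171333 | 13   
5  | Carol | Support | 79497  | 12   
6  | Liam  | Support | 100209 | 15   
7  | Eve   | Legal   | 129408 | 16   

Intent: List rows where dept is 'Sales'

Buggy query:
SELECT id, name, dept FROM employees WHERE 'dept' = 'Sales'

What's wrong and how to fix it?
Bug: 'dept' in single quotes is a string literal, not the column; the comparison is literal-vs-literal and never true

Fix: Reference the column as dept without single quotes

Corrected query:
SELECT id, name, dept FROM employees WHERE dept = 'Sales'

Result:
id | name | dept 
---+------+------
3  | Kate | Sales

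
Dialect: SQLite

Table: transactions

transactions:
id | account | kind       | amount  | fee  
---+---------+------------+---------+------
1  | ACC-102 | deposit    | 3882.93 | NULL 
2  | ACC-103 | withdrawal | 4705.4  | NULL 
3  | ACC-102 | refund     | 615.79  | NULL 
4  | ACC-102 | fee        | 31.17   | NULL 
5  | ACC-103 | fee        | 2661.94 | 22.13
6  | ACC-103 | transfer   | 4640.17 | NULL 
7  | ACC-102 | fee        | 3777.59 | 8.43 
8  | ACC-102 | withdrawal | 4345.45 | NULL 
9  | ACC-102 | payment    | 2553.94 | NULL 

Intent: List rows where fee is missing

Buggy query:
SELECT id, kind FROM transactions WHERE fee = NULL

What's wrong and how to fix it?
Bug: Comparing to NULL with '=' never matches; NULL = NULL is unknown, not true

Fix: Replace '= NULL' with 'IS NULL'

Corrected query:
SELECT id, kind FROM transactions WHERE fee IS NULL

Result:
id | kind      
---+-----------
1  | deposit   
2  | withdrawal
3  | refund    
4  | fee       
6  | transfer  
8  | withdrawal
9  | payment   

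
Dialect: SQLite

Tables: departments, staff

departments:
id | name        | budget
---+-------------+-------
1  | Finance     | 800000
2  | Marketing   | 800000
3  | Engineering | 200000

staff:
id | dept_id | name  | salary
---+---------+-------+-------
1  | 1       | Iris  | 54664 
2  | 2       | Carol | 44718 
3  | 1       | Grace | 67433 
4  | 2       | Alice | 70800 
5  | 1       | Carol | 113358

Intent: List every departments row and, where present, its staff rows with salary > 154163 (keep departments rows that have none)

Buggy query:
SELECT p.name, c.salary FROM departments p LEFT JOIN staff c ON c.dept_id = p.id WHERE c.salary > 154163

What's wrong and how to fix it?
Bug: Filtering c.salary in WHERE discards the NULL rows produced by LEFT JOIN, turning it into an inner join

Fix: Move the right-table condition into the ON clause so unmatched parents are kept

Corrected query:
SELECT p.name, c.salary FROM departments p LEFT JOIN staff c ON c.dept_id = p.id AND c.salary > 154163

Result:
name        | salary
------------+-------
Finance     | NULL  
Marketing   | NULL  
Engineering | NULL  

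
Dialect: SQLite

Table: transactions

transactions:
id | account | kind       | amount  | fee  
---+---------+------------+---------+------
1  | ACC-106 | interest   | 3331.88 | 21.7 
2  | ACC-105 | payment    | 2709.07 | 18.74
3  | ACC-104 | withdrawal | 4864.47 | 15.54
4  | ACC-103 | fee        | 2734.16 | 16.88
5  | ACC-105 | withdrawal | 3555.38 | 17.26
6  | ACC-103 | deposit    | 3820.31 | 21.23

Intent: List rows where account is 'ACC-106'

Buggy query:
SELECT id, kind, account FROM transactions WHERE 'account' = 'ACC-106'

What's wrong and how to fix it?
Bug: 'account' in single quotes is a string literal, not the column; the comparison is literal-vs-literal and never true

Fix: Reference the column as account without single quotes

Corrected query:
SELECT id, kind, account FROM transactions WHERE account = 'ACC-106'

Result:
id | kind     | account
---+----------+--------
1  | interest | ACC-106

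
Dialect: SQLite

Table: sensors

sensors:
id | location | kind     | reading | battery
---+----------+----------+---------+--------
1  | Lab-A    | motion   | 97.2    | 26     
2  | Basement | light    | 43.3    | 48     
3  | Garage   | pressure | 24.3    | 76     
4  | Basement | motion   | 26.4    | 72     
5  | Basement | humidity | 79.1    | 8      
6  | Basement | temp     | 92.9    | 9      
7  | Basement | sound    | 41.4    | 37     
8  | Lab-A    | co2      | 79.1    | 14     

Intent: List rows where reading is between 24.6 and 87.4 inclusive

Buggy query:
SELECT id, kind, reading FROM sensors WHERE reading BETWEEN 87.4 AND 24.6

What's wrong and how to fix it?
Bug: The bounds are reversed; BETWEEN a AND b requires a <= b to match anything

Fix: Write BETWEEN 24.6 AND 87.4

Corrected query:
SELECT id, kind, reading FROM sensors WHERE reading BETWEEN 24.6 AND 87.4

Result:
id | kind     | reading
---+----------+--------
2  | light    | 43.3   
4  | motion   | 26.4   
5  | humidity | 79.1   
7  | sound    | 41.4   
8  | co2      | 79.1   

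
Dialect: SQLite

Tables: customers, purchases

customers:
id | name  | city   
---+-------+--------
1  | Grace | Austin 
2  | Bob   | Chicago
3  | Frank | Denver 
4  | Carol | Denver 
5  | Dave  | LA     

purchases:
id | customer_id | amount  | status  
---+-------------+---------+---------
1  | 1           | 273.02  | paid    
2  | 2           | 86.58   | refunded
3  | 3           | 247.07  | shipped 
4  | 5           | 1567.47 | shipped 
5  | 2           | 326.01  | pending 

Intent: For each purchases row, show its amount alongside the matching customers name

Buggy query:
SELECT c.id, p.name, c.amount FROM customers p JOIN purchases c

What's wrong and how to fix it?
Bug: JOIN with no ON clause produces a cartesian product; every purchases row pairs with every customers row

Fix: Specify the join condition linking the foreign key to the parent id

Corrected query:
SELECT c.id, p.name, c.amount FROM customers p JOIN purchases c ON c.customer_id = p.id

Result:
id | name  | amount 
---+-------+--------
1  | Grace | 273.02 
2  | Bob   | 86.58  
3  | Frank | 247.07 
4  | Dave  | 1567.47
5  | Bob   | 326.01 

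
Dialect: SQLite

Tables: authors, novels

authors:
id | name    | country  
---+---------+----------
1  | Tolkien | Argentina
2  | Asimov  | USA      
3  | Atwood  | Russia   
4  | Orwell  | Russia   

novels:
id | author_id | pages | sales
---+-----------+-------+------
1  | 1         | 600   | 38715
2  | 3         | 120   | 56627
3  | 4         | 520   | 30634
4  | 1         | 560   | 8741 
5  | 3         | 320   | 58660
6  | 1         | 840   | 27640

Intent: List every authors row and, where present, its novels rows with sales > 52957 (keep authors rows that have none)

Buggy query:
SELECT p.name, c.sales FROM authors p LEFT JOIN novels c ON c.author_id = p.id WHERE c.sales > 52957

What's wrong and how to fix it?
Bug: A WHERE condition on the right-hand table after LEFT JOIN drops unmatched parents

Fix: Put 'c.sales > 52957' in the JOIN's ON clause instead of WHERE

Corrected query:
SELECT p.name, c.sales FROM authors p LEFT JOIN novels c ON c.author_id = p.id AND c.sales > 52957

Result:
name    | sales
--------+------
Tolkien | NULL 
Asimov  | NULL 
Atwood  | 56627
Atwood  | 58660
Orwell  | NULL 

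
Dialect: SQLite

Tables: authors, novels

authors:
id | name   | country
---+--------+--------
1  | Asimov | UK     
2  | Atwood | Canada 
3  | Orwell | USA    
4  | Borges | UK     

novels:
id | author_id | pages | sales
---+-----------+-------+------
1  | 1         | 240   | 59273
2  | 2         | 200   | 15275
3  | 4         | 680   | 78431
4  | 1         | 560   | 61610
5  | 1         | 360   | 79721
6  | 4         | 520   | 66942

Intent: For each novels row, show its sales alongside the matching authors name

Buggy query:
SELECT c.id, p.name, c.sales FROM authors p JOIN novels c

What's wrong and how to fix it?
Bug: JOIN with no ON clause produces a cartesian product; every novels row pairs with every authors row

Fix: Add ON c.author_id = p.id to the JOIN

Corrected query:
SELECT c.id, p.name, c.sales FROM authors p JOIN novels c ON c.author_id = p.id

Result:
id | name   | sales
---+--------+------
1  | Asimov | 59273
2  | Atwood | 15275
3  | Borges | 78431
4  | Asimov | 61610
5  | Asimov | 79721
6  | Borges | 66942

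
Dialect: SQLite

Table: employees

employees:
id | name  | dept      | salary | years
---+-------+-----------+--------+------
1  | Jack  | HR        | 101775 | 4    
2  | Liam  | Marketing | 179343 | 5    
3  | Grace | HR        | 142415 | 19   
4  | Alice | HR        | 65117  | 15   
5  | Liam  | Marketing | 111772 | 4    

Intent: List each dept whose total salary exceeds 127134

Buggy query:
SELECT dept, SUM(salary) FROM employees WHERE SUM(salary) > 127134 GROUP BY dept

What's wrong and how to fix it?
Bug: SUM(salary) is an aggregate, but WHERE filters rows before aggregation

Fix: Move the aggregate condition to a HAVING clause

Corrected query:
SELECT dept, SUM(salary) FROM employees GROUP BY dept HAVING SUM(salary) > 127134

Result:
dept      | SUM(salary)
----------+------------
HR        | 309307     
Marketing | 291115     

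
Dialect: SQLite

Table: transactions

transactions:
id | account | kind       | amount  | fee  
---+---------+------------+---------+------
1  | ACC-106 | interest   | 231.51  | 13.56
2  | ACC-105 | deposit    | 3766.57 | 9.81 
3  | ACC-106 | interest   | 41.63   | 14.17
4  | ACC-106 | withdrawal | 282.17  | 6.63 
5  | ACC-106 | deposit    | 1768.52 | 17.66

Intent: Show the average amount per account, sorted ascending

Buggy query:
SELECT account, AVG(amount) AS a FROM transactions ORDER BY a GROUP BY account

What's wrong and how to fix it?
Bug: ORDER BY appears before GROUP BY; SQL clause order requires GROUP BY first

Fix: Reorder: SELECT … FROM … GROUP BY … ORDER BY …

Corrected query:
SELECT account, AVG(amount) AS a FROM transactions GROUP BY account ORDER BY a

Result:
account | a       
--------+---------
ACC-106 | 580.9575
ACC-105 | 3766.57 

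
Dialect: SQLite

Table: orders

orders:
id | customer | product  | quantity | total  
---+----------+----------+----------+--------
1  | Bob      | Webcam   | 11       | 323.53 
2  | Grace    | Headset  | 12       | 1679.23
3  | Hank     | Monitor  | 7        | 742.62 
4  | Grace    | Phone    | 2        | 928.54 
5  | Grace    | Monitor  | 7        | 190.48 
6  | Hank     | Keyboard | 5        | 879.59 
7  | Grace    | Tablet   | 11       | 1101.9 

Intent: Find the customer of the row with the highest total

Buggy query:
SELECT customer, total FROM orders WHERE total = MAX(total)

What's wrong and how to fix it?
Bug: MAX(total) is an aggregate and cannot be used directly in WHERE

Fix: Wrap MAX in a scalar subquery so WHERE compares against a single value

Corrected query:
SELECT customer, total FROM orders WHERE total = (SELECT MAX(total) FROM orders)

Result:
customer | total  
---------+--------
Grace    | 1679.23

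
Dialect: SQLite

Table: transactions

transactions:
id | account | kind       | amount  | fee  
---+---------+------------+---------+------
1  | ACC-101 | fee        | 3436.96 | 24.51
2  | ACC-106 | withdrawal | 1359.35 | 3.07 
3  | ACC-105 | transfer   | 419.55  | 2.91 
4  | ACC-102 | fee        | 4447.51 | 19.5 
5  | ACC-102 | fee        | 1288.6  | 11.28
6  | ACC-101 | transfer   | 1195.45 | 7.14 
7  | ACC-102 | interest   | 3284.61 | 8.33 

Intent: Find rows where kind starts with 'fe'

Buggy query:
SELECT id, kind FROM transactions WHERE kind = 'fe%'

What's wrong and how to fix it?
Bug: '=' compares the literal string including the % character; pattern matching needs LIKE

Fix: Use LIKE for wildcard pattern matching

Corrected query:
SELECT id, kind FROM transactions WHERE kind LIKE 'fe%'

Result:
id | kind
---+-----
1  | fee 
4  | fee 
5  | fee 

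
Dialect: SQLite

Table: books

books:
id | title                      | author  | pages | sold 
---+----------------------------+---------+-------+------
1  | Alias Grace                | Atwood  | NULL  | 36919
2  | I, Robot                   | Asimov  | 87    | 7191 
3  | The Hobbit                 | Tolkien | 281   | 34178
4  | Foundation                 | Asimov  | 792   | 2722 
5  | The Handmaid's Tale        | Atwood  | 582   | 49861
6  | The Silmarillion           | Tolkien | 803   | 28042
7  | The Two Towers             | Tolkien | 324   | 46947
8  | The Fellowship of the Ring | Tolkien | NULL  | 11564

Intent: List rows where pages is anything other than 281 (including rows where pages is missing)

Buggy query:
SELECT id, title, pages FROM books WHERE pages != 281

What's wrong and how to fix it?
Bug: Inequality against NULL is unknown, not true; rows with NULL are dropped

Fix: Add an explicit OR pages IS NULL to include the missing-value rows

Corrected query:
SELECT id, title, pages FROM books WHERE pages != 281 OR pages IS NULL

Result:
id | title                      | pages
---+----------------------------+------
1  | Alias Grace                | NULL 
2  | I, Robot                   | 87   
4  | Foundation                 | 792  
5  | The Handmaid's Tale        | 582  
6  | The Silmarillion           | 803  
7  | The Two Towers             | 324  
8  | The Fellowship of the Ring | NULL 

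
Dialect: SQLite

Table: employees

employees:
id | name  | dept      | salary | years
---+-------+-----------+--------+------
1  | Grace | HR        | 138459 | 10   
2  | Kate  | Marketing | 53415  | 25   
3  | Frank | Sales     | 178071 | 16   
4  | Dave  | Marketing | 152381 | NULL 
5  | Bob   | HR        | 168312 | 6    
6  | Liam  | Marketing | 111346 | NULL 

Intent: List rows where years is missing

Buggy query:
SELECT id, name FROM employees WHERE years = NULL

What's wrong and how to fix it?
Bug: Comparing to NULL with '=' never matches; NULL = NULL is unknown, not true

Fix: Replace '= NULL' with 'IS NULL'

Corrected query:
SELECT id, name FROM employees WHERE years IS NULL

Result:
id | name
---+-----
4  | Dave
6  | Liam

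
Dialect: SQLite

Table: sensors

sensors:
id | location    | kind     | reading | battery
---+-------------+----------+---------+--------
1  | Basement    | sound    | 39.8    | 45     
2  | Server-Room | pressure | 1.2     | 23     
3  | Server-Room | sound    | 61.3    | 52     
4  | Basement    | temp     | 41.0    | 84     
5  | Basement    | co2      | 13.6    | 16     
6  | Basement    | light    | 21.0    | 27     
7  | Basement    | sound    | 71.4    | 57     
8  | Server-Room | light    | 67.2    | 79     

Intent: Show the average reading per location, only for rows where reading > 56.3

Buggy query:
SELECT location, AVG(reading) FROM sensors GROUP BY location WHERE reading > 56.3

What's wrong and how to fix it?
Bug: Row-level WHERE must come before GROUP BY in the clause order

Fix: Move the WHERE clause before GROUP BY

Corrected query:
SELECT location, AVG(reading) FROM sensors WHERE reading > 56.3 GROUP BY location

Result:
location    | AVG(reading)
------------+-------------
Basement    | 71.4        
Server-Room | 64.25       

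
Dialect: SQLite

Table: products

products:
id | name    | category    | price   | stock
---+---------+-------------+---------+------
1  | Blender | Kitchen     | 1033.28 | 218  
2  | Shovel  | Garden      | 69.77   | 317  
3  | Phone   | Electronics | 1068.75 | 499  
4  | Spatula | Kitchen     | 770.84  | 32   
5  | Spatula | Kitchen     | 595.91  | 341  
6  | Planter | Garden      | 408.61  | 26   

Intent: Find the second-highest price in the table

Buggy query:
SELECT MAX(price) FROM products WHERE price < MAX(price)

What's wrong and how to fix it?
Bug: MAX(price) on the right of the comparison is an aggregate-in-WHERE error

Fix: Compute the overall MAX in a subquery, then take MAX of rows below it

Corrected query:
SELECT MAX(price) FROM products WHERE price < (SELECT MAX(price) FROM products)

Result:
MAX(price)
----------
1033.28   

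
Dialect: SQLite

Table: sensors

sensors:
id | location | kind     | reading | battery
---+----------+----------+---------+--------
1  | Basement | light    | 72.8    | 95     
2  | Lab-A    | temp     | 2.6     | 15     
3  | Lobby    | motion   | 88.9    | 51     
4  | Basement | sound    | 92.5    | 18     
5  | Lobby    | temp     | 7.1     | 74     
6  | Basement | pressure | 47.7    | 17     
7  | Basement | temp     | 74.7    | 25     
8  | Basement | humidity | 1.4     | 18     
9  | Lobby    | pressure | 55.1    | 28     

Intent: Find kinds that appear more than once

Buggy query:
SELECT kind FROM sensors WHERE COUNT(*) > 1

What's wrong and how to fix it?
Bug: COUNT(*) is an aggregate and cannot be used in WHERE

Fix: GROUP BY kind, then filter groups with HAVING COUNT(*) > 1

Corrected query:
SELECT kind FROM sensors GROUP BY kind HAVING COUNT(*) > 1

Result:
kind    
--------
pressure
temp    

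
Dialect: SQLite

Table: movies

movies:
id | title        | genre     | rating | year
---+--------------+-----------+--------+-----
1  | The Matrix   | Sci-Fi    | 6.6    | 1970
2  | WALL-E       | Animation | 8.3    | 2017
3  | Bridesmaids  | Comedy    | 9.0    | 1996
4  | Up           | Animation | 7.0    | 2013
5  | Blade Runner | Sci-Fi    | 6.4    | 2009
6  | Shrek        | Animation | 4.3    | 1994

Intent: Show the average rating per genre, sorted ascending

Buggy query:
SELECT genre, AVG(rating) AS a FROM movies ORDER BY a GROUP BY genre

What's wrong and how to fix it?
Bug: GROUP BY must precede ORDER BY

Fix: Reorder: SELECT … FROM … GROUP BY … ORDER BY …

Corrected query:
SELECT genre, AVG(rating) AS a FROM movies GROUP BY genre ORDER BY a

Result:
genre     | a       
----------+---------
Sci-Fi    | 6.5     
Animation | 6.533333
Comedy    | 9       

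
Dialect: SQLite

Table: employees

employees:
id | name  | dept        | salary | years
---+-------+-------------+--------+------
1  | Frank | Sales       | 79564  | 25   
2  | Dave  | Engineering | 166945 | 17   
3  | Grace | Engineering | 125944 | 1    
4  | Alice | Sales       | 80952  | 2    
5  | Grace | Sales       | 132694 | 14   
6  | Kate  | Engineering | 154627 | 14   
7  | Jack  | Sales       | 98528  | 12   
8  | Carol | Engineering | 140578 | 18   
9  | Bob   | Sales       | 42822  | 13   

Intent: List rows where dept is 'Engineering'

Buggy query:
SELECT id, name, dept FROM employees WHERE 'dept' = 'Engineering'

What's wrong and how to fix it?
Bug: 'dept' in single quotes is a string literal, not the column; the comparison is literal-vs-literal and never true

Fix: Reference the column as dept without single quotes

Corrected query:
SELECT id, name, dept FROM employees WHERE dept = 'Engineering'

Result:
id | name  | dept       
---+-------+------------
2  | Dave  | Engineering
3  | Grace | Engineering
6  | Kate  | Engineering
8  | Carol | Engineering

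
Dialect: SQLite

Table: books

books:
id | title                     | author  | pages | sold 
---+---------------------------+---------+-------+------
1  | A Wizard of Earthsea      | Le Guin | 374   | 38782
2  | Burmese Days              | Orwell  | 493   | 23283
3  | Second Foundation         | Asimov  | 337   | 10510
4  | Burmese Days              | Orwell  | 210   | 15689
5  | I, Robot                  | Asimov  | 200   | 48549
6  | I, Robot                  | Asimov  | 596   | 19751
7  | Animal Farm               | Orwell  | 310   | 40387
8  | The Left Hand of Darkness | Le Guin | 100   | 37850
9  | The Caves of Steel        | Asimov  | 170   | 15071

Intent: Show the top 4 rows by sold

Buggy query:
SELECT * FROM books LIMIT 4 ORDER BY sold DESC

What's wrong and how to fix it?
Bug: ORDER BY cannot follow LIMIT; LIMIT is the final clause

Fix: Sort with ORDER BY, then apply LIMIT

Corrected query:
SELECT * FROM books ORDER BY sold DESC LIMIT 4

Result:
id | title                     | author  | pages | sold 
---+---------------------------+---------+-------+------
5  | I, Robot                  | Asimov  | 200   | 48549
7  | Animal Farm               | Orwell  | 310   | 40387
1  | A Wizard of Earthsea      | Le Guin | 374   | 38782
8  | The Left Hand of Darkness | Le Guin | 100   | 37850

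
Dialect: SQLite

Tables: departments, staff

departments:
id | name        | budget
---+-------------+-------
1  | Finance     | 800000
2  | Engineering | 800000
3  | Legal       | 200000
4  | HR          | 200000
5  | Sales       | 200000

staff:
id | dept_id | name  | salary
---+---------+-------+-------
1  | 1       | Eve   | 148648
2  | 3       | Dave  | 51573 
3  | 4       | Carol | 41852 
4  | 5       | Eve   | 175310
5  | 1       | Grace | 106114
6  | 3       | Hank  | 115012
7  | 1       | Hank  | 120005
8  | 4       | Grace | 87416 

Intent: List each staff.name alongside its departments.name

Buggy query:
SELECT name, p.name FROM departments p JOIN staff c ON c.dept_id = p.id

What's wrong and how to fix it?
Bug: 'name' exists in both joined tables, so the database can't tell which one is meant

Fix: Qualify the column with its table alias (c.name)

Corrected query:
SELECT c.name, p.name FROM departments p JOIN staff c ON c.dept_id = p.id

Result:
name  | name   
------+--------
Eve   | Finance
Dave  | Legal  
Carol | HR     
Eve   | Sales  
Grace | Finance
Hank  | Legal  
Hank  | Finance
Grace | HR     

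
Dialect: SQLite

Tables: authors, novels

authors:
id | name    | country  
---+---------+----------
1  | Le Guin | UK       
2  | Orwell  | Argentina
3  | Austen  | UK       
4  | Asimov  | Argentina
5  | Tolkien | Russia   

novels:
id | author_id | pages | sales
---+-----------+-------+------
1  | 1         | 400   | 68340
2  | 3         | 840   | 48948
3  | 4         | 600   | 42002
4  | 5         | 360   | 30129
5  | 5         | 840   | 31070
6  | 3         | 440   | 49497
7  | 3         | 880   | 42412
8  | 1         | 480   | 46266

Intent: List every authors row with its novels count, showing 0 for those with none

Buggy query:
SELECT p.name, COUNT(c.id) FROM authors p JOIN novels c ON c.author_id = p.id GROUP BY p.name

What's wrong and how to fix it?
Bug: INNER JOIN drops authors rows that have no matching novels rows

Fix: Use LEFT JOIN so parents without children still appear (COUNT(c.id) gives 0)

Corrected query:
SELECT p.name, COUNT(c.id) FROM authors p LEFT JOIN novels c ON c.author_id = p.id GROUP BY p.name

Result:
name    | COUNT(c.id)
--------+------------
Asimov  | 1          
Austen  | 3          
Le Guin | 2          
Orwell  | 0          
Tolkien | 2          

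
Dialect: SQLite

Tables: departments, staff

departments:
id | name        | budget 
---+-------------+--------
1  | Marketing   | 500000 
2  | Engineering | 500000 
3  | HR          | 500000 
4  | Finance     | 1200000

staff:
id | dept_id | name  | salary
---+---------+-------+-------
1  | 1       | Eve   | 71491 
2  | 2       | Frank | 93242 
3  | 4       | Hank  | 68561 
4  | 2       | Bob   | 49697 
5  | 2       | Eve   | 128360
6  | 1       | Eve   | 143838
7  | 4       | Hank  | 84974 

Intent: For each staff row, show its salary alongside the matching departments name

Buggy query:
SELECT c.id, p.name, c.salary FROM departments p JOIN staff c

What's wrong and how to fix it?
Bug: Missing join condition: each staff row is matched to all departments rows instead of just its own

Fix: Specify the join condition linking the foreign key to the parent id

Corrected query:
SELECT c.id, p.name, c.salary FROM departments p JOIN staff c ON c.dept_id = p.id

Result:
id | name        | salary
---+-------------+-------
1  | Marketing   | 71491 
2  | Engineering | 93242 
3  | Finance     | 68561 
4  | Engineering | 49697 
5  | Engineering | 128360
6  | Marketing   | 143838
7  | Finance     | 84974 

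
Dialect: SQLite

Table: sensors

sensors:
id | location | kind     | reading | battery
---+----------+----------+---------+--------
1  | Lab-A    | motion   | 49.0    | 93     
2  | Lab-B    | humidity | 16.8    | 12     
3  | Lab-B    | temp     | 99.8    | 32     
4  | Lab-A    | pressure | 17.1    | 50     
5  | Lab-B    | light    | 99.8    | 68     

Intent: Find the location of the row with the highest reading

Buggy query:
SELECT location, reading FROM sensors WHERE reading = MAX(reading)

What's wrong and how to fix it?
Bug: WHERE is evaluated per row; an aggregate over the whole table isn't defined there

Fix: Wrap MAX in a scalar subquery so WHERE compares against a single value

Corrected query:
SELECT location, reading FROM sensors WHERE reading = (SELECT MAX(reading) FROM sensors)

Result:
location | reading
---------+--------
Lab-B    | 99.8   
Lab-B    | 99.8   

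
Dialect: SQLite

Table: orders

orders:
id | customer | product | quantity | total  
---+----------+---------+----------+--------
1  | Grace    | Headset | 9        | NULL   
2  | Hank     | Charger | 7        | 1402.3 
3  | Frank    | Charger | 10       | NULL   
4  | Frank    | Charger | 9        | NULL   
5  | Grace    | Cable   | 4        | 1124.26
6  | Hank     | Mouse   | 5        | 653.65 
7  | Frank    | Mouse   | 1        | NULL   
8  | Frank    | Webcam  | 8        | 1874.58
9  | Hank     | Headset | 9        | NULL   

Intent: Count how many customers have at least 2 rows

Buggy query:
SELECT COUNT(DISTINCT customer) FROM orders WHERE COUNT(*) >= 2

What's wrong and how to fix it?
Bug: COUNT(*) cannot appear in WHERE; the per-group count doesn't exist yet

Fix: Group first with HAVING COUNT(*) >= 2, then COUNT the resulting groups

Corrected query:
SELECT COUNT(*) FROM (SELECT customer FROM orders GROUP BY customer HAVING COUNT(*) >= 2)

Result:
COUNT(*)
--------
3       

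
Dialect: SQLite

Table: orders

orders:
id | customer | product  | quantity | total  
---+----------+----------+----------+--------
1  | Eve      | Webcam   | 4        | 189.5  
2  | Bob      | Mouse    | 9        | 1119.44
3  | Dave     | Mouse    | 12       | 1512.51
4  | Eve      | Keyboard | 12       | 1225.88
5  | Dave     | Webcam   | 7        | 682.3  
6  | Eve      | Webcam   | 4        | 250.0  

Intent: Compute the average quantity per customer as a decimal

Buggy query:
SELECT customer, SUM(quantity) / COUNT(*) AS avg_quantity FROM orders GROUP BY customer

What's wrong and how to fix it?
Bug: Both operands are integers, so '/' performs integer division and truncates

Fix: Multiply by 1.0 (or CAST to REAL) to force floating-point division

Corrected query:
SELECT customer, SUM(quantity) * 1.0 / COUNT(*) AS avg_quantity FROM orders GROUP BY customer

Result:
customer | avg_quantity
---------+-------------
Bob      | 9           
Dave     | 9.5         
Eve      | 6.666667    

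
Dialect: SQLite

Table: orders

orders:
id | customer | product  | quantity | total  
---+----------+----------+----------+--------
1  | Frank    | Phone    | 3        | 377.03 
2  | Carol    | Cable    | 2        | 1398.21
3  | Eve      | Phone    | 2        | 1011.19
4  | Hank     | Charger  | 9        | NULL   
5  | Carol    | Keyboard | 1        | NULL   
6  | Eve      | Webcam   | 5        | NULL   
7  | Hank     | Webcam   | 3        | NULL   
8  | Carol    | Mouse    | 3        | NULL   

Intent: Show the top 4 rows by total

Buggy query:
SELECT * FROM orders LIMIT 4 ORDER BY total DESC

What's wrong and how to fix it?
Bug: ORDER BY cannot follow LIMIT; LIMIT is the final clause

Fix: Sort with ORDER BY, then apply LIMIT

Corrected query:
SELECT * FROM orders ORDER BY total DESC LIMIT 4

Result:
id | customer | product | quantity | total  
---+----------+---------+----------+--------
2  | Carol    | Cable   | 2        | 1398.21
3  | Eve      | Phone   | 2        | 1011.19
1  | Frank    | Phone   | 3        | 377.03 
4  | Hank     | Charger | 9        | NULL   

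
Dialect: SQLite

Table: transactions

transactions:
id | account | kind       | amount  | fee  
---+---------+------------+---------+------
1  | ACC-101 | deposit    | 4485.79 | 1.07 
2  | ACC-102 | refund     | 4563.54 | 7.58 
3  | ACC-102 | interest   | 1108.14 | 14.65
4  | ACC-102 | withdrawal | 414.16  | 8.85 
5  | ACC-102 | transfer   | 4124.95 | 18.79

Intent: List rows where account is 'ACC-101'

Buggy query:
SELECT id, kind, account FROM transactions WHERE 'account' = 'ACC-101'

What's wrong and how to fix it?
Bug: Single quotes denote string literals in SQL; the column name is being compared as a constant string

Fix: Remove the quotes around the column name (or use double quotes for an identifier)

Corrected query:
SELECT id, kind, account FROM transactions WHERE account = 'ACC-101'

Result:
id | kind    | account
---+---------+--------
1  | deposit | ACC-101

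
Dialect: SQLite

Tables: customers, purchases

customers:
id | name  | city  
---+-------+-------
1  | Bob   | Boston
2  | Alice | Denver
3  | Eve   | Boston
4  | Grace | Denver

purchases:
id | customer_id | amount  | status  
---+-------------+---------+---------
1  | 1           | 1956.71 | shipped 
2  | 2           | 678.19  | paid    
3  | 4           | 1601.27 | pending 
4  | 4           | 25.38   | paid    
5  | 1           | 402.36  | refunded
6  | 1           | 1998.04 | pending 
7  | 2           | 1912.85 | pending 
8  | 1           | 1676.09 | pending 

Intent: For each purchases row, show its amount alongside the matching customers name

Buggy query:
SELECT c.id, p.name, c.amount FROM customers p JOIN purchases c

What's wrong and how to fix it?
Bug: JOIN with no ON clause produces a cartesian product; every purchases row pairs with every customers row

Fix: Add ON c.customer_id = p.id to the JOIN

Corrected query:
SELECT c.id, p.name, c.amount FROM customers p JOIN purchases c ON c.customer_id = p.id

Result:
id | name  | amount 
---+-------+--------
1  | Bob   | 1956.71
2  | Alice | 678.19 
3  | Grace | 1601.27
4  | Grace | 25.38  
5  | Bob   | 402.36 
6  | Bob   | 1998.04
7  | Alice | 1912.85
8  | Bob   | 1676.09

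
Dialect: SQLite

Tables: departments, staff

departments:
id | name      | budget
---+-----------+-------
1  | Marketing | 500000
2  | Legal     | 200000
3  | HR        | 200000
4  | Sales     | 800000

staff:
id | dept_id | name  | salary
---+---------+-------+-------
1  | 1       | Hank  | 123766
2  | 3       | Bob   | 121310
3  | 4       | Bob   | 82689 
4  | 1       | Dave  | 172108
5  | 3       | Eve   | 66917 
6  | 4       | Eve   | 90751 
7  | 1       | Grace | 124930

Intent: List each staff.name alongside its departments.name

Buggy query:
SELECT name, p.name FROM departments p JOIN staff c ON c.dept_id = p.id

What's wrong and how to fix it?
Bug: Both tables have a 'name' column; the unqualified reference is ambiguous

Fix: Qualify the column with its table alias (c.name)

Corrected query:
SELECT c.name, p.name FROM departments p JOIN staff c ON c.dept_id = p.id

Result:
name  | name     
------+----------
Hank  | Marketing
Bob   | HR       
Bob   | Sales    
Dave  | Marketing
Eve   | HR       
Eve   | Sales    
Grace | Marketing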